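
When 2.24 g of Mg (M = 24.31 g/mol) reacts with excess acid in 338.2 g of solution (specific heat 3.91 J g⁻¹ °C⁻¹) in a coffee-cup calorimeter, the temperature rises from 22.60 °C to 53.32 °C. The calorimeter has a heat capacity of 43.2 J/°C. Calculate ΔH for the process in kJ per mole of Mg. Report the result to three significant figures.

|ΔT| = |53.32 − 22.60| = 30.72 °C
|q_surr| = (338.2 × 3.91 + 43.2) × 30.72 = 1365.562 × 30.72 = 41950 J
n(Mg) = 2.24 / 24.31 = 0.09214 mol
Temperature rose, so q_rxn = −|q_surr| = -41.95 kJ
ΔH = q_rxn / n = -455.3 kJ/mol

ΔH = -455 kJ/mol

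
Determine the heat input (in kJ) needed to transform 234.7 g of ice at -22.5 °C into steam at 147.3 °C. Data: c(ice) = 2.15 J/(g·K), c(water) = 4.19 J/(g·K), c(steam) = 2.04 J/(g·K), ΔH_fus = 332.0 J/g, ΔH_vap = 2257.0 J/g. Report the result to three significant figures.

q = 740 kJ

q1 (heat ice -22.5→0.0 °C): 234.7 × 2.15 × 22.5 = 11354 J
q2 (melt at 0 °C): 234.7 × 332.0 = 77920 J
q3 (heat water 0.0→100.0 °C): 234.7 × 4.19 × 100.0 = 98339 J
q4 (vaporize at 100 °C): 234.7 × 2257.0 = 529718 J
q5 (heat steam 100.0→147.3 °C): 234.7 × 2.04 × 47.3 = 22647 J
Total: 11354 + 77920 + 98339 + 529718 + 22647 = 739978 J = 740 kJ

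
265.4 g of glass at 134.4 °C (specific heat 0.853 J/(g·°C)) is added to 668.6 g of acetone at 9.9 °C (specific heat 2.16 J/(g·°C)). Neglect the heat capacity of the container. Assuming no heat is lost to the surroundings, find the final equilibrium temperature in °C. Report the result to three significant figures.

Heat lost by glass = heat gained by acetone.
(265.4)(0.853)(134.4 − T) = (668.6)(2.16)(T − 9.9)
226.3862 (134.4 − T) = 1444.176 (T − 9.9)
30426 − 226.3862 T = 1444.176 T − 14297
44723 = 1670.5622 T
T = 26.77 °C

T_f = 26.8 °C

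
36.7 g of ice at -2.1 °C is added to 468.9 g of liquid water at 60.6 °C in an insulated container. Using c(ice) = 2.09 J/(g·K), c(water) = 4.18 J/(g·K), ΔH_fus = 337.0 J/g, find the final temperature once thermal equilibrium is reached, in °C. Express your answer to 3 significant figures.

T_f = 50.3 °C

Heat to bring ice to 0 °C and melt it: q₁ = 36.7×2.09×2.1 + 36.7×337.0 = 12529 J
Heat the water can supply cooling to 0 °C: 468.9×4.18×60.6 = 118776 J > q₁, so all ice melts.
Energy balance: 468.9×4.18×(60.6 − T) = 12529 + 36.7×4.18×(T − 0)
1960.002(60.6 − T) = 12529 + 153.406 T
118776 − 12529 = 2113.408 T
T = 106247 / 2113.408 = 50.27 °C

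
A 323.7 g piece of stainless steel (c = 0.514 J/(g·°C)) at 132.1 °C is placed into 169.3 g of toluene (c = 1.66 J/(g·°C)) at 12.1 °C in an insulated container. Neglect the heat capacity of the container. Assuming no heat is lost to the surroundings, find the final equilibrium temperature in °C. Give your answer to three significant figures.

Heat lost by stainless steel = heat gained by toluene.
(323.7)(0.514)(132.1 − T) = (169.3)(1.66)(T − 12.1)
166.3818 (132.1 − T) = 281.038 (T − 12.1)
21979 − 166.3818 T = 281.038 T − 3400.6
25379.6 = 447.4198 T
T = 56.72 °C

T_f = 56.7 °C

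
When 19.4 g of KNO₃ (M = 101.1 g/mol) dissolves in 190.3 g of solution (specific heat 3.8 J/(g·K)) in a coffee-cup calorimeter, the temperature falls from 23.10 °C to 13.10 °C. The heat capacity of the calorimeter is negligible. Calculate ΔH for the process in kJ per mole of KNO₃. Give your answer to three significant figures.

|ΔT| = |13.10 − 23.10| = 10.00 °C
|q_surr| = (190.3 × 3.8) × 10.00 = 723.14 × 10.00 = 7231 J
n(KNO₃) = 19.4 / 101.1 = 0.1919 mol
Temperature fell, so q_rxn = +|q_surr| = 7.231 kJ
ΔH = q_rxn / n = 37.68 kJ/mol

ΔH = 37.7 kJ/mol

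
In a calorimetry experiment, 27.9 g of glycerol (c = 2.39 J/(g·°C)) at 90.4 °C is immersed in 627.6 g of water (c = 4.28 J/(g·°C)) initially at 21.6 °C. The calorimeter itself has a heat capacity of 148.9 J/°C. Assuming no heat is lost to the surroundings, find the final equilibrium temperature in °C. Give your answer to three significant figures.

T_f = 23.2 °C

Heat lost by glycerol = heat gained by water + calorimeter.
(27.9)(2.39)(90.4 − T) = [(627.6)(4.28) + 148.9](T − 21.6)
66.681 (90.4 − T) = 2835.028 (T − 21.6)
6028.0 − 66.681 T = 2835.028 T − 61237
67265.0 = 2901.709 T
T = 23.18 °C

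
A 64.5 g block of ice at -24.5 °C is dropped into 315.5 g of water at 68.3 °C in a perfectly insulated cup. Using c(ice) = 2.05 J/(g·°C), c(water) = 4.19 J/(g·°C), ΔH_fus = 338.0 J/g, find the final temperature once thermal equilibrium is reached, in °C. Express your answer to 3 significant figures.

Heat to bring ice to 0 °C and melt it: q₁ = 64.5×2.05×24.5 + 64.5×338.0 = 25041 J
Heat the water can supply cooling to 0 °C: 315.5×4.19×68.3 = 90288.8 J > q₁, so all ice melts.
Energy balance: 315.5×4.19×(68.3 − T) = 25041 + 64.5×4.19×(T − 0)
1321.945(68.3 − T) = 25041 + 270.255 T
90288.8 − 25041 = 1592.200 T
T = 65247.8 / 1592.200 = 40.98 °C

T_f = 41.0 °C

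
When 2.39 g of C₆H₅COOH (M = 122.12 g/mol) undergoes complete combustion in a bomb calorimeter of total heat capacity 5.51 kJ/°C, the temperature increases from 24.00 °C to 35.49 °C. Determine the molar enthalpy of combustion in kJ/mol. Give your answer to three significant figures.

ΔH = -3230 kJ/mol

ΔT = 35.49 − 24.00 = 11.49 °C
q_cal = C_cal × ΔT = 5.51 × 11.49 = 63.3099 kJ
n = 2.39 / 122.12 = 0.019571 mol
q_rxn = −q_cal = -63.3099 kJ
ΔH = -63.3099 / 0.019571 = -3234.9 kJ/mol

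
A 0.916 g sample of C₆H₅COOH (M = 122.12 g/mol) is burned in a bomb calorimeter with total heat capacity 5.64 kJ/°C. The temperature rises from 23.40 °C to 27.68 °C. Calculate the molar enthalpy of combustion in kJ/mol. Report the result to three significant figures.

ΔH = -3220 kJ/mol

ΔT = 27.68 − 23.40 = 4.28 °C
q_cal = C_cal × ΔT = 5.64 × 4.28 = 24.1392 kJ
n = 0.916 / 122.12 = 0.007501 mol
q_rxn = −q_cal = -24.1392 kJ
ΔH = -24.1392 / 0.007501 = -3218 kJ/mol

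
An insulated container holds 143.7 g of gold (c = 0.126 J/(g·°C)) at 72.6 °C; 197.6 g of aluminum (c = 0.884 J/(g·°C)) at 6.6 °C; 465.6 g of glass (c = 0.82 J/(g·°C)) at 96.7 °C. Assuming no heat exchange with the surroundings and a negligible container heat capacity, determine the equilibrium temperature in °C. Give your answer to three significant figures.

T_f = 68.5 °C

Σ mᵢcᵢ(T − Tᵢ) = 0  ⇒  T = Σ mᵢcᵢTᵢ / Σ mᵢcᵢ
Σ mᵢcᵢ = 143.7×0.126 + 197.6×0.884 + 465.6×0.82 = 574.5766
Σ mᵢcᵢTᵢ = 18.1062×72.6 + 174.6784×6.6 + 381.792×96.7 = 39387
T = 39387 / 574.5766 = 68.5496 °C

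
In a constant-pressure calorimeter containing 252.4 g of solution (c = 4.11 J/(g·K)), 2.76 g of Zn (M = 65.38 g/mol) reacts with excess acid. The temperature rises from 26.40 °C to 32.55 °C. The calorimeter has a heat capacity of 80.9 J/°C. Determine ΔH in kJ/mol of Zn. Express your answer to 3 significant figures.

|ΔT| = |32.55 − 26.40| = 6.15 °C
|q_surr| = (252.4 × 4.11 + 80.9) × 6.15 = 1118.264 × 6.15 = 6877 J
n(Zn) = 2.76 / 65.38 = 0.04221 mol
Temperature rose, so q_rxn = −|q_surr| = -6.877 kJ
ΔH = q_rxn / n = -162.9 kJ/mol

ΔH = -163 kJ/mol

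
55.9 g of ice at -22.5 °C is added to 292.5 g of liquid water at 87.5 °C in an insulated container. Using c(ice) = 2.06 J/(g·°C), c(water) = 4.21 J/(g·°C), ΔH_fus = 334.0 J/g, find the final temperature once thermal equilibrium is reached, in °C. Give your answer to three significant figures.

T_f = 59.0 °C

Heat to bring ice to 0 °C and melt it: q₁ = 55.9×2.06×22.5 + 55.9×334.0 = 21262 J
Heat the water can supply cooling to 0 °C: 292.5×4.21×87.5 = 107750 J > q₁, so all ice melts.
Energy balance: 292.5×4.21×(87.5 − T) = 21262 + 55.9×4.21×(T − 0)
1231.425(87.5 − T) = 21262 + 235.339 T
107750 − 21262 = 1466.764 T
T = 86488 / 1466.764 = 58.97 °C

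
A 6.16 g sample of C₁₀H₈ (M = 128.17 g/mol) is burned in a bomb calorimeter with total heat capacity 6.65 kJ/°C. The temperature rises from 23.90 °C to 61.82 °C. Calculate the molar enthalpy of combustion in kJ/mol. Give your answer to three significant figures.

ΔT = 61.82 − 23.90 = 37.92 °C
q_cal = C_cal × ΔT = 6.65 × 37.92 = 252.168 kJ
n = 6.16 / 128.17 = 0.04806 mol
q_rxn = −q_cal = -252.168 kJ
ΔH = -252.168 / 0.04806 = -5247 kJ/mol

ΔH = -5250 kJ/mol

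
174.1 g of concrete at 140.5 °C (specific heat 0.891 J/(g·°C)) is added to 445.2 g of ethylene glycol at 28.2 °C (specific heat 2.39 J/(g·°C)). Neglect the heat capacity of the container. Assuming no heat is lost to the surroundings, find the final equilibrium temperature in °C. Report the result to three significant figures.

Heat lost by concrete = heat gained by ethylene glycol.
(174.1)(0.891)(140.5 − T) = (445.2)(2.39)(T − 28.2)
155.1231 (140.5 − T) = 1064.028 (T − 28.2)
21795 − 155.1231 T = 1064.028 T − 30006
51801 = 1219.1511 T
T = 42.49 °C

T_f = 42.5 °C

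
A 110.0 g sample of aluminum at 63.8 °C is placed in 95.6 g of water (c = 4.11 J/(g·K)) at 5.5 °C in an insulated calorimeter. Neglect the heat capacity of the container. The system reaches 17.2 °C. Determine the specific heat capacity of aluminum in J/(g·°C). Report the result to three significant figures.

c = 0.897 J/(g·°C)

q_gained = (95.6 × 4.11) × (17.2 − 5.5) = 4597 J
q_lost = 110.0 × c × (63.8 − 17.2) = 5126 c
Set equal: c = 4597 / 5126 = 0.897 J/(g·°C)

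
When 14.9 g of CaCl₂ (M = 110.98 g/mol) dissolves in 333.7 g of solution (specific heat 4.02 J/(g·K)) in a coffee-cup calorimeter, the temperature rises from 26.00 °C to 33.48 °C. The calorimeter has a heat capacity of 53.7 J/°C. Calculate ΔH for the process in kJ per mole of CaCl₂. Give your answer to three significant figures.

|ΔT| = |33.48 − 26.00| = 7.48 °C
|q_surr| = (333.7 × 4.02 + 53.7) × 7.48 = 1395.174 × 7.48 = 10440 J
n(CaCl₂) = 14.9 / 110.98 = 0.1343 mol
Temperature rose, so q_rxn = −|q_surr| = -10.44 kJ
ΔH = q_rxn / n = -77.74 kJ/mol

ΔH = -77.7 kJ/mol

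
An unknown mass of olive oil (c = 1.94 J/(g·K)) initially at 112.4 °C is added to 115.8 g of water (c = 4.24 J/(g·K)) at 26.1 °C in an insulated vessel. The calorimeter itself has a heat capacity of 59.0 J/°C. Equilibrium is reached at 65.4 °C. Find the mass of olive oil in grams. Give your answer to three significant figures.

q_gained = (115.8 × 4.24 + 59.0) × (65.4 − 26.1) = 21610 J
q_lost = m × 1.94 × (112.4 − 65.4) = 91.18 m
m = 21610 / 91.18 = 237 g

m = 237 g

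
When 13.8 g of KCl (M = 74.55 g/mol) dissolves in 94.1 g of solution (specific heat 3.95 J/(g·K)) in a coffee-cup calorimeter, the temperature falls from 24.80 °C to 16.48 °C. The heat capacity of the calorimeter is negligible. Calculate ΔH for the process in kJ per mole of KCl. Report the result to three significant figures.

|ΔT| = |16.48 − 24.80| = 8.32 °C
|q_surr| = (94.1 × 3.95) × 8.32 = 371.695 × 8.32 = 3093 J
n(KCl) = 13.8 / 74.55 = 0.1851 mol
Temperature fell, so q_rxn = +|q_surr| = 3.093 kJ
ΔH = q_rxn / n = 16.71 kJ/mol

ΔH = 16.7 kJ/mol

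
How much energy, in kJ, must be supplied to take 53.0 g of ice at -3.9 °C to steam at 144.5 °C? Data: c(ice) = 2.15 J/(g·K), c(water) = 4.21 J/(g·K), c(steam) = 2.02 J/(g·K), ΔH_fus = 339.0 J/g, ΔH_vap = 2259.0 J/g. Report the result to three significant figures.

q1 (heat ice -3.9→0.0 °C): 53.0 × 2.15 × 3.9 = 444 J
q2 (melt at 0 °C): 53.0 × 339.0 = 17967 J
q3 (heat water 0.0→100.0 °C): 53.0 × 4.21 × 100.0 = 22313 J
q4 (vaporize at 100 °C): 53.0 × 2259.0 = 119727 J
q5 (heat steam 100.0→144.5 °C): 53.0 × 2.02 × 44.5 = 4764 J
Total: 444 + 17967 + 22313 + 119727 + 4764 = 165215 J = 165 kJ

q = 165 kJ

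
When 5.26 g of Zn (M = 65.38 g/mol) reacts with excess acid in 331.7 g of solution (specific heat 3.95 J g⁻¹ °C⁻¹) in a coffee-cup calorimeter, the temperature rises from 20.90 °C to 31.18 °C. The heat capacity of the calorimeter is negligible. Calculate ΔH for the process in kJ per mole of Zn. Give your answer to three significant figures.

ΔH = -167 kJ/mol

|ΔT| = |31.18 − 20.90| = 10.28 °C
|q_surr| = (331.7 × 3.95) × 10.28 = 1310.215 × 10.28 = 13470 J
n(Zn) = 5.26 / 65.38 = 0.08045 mol
Temperature rose, so q_rxn = −|q_surr| = -13.47 kJ
ΔH = q_rxn / n = -167.4 kJ/mol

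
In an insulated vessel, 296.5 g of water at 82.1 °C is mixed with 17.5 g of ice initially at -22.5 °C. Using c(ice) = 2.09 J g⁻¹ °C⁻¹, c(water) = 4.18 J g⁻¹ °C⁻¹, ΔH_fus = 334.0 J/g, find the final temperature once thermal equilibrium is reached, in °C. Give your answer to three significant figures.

T_f = 72.4 °C

Heat to bring ice to 0 °C and melt it: q₁ = 17.5×2.09×22.5 + 17.5×334.0 = 6667.9 J
Heat the water can supply cooling to 0 °C: 296.5×4.18×82.1 = 101752 J > q₁, so all ice melts.
Energy balance: 296.5×4.18×(82.1 − T) = 6667.9 + 17.5×4.18×(T − 0)
1239.37(82.1 − T) = 6667.9 + 73.15 T
101752 − 6667.9 = 1312.52 T
T = 95084.1 / 1312.52 = 72.44 °C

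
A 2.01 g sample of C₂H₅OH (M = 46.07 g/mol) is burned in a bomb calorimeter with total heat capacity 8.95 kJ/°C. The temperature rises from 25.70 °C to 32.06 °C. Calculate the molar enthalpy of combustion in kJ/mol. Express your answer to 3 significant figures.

ΔH = -1300 kJ/mol

ΔT = 32.06 − 25.70 = 6.36 °C
q_cal = C_cal × ΔT = 8.95 × 6.36 = 56.922 kJ
n = 2.01 / 46.07 = 0.04363 mol
q_rxn = −q_cal = -56.922 kJ
ΔH = -56.922 / 0.04363 = -1304.7 kJ/mol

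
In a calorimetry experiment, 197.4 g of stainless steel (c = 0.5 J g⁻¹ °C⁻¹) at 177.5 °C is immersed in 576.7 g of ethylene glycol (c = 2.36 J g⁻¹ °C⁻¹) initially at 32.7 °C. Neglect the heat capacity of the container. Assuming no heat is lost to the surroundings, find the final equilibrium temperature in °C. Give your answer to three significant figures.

T_f = 42.5 °C

Heat lost by stainless steel = heat gained by ethylene glycol.
(197.4)(0.5)(177.5 − T) = (576.7)(2.36)(T − 32.7)
98.7 (177.5 − T) = 1361.012 (T − 32.7)
17519 − 98.7 T = 1361.012 T − 44505
62024 = 1459.712 T
T = 42.49 °C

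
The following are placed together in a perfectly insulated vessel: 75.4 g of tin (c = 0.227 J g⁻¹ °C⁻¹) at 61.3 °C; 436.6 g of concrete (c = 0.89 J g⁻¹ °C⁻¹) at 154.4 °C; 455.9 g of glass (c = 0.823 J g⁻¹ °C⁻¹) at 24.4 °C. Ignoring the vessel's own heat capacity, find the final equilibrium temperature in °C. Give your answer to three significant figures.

T_f = 89.9 °C

Σ mᵢcᵢ(T − Tᵢ) = 0  ⇒  T = Σ mᵢcᵢTᵢ / Σ mᵢcᵢ
Σ mᵢcᵢ = 75.4×0.227 + 436.6×0.89 + 455.9×0.823 = 780.8955
Σ mᵢcᵢTᵢ = 17.1158×61.3 + 388.574×154.4 + 375.2057×24.4 = 70200
T = 70200 / 780.8955 = 89.90 °C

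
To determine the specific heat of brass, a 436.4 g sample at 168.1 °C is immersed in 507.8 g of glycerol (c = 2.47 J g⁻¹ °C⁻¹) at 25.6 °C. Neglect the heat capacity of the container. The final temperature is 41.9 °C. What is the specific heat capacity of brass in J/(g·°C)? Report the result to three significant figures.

c = 0.371 J/(g·°C)

q_gained = (507.8 × 2.47) × (41.9 − 25.6) = 20440 J
q_lost = 436.4 × c × (168.1 − 41.9) = 55073.68 c
Set equal: c = 20440 / 55073.68 = 0.371 J/(g·°C)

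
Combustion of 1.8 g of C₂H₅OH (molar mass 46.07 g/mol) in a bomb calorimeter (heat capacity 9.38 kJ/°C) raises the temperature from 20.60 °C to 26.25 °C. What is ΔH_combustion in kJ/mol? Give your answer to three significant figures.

ΔT = 26.25 − 20.60 = 5.65 °C
q_cal = C_cal × ΔT = 9.38 × 5.65 = 52.997 kJ
n = 1.8 / 46.07 = 0.03907 mol
q_rxn = −q_cal = -52.997 kJ
ΔH = -52.997 / 0.03907 = -1356 kJ/mol

ΔH = -1360 kJ/mol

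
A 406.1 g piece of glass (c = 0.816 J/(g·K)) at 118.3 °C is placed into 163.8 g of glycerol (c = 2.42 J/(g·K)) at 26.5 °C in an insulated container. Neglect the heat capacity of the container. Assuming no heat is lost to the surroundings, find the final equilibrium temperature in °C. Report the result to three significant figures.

T_f = 68.3 °C

Heat lost by glass = heat gained by glycerol.
(406.1)(0.816)(118.3 − T) = (163.8)(2.42)(T − 26.5)
331.3776 (118.3 − T) = 396.396 (T − 26.5)
39202 − 331.3776 T = 396.396 T − 10504
49706 = 727.7736 T
T = 68.30 °C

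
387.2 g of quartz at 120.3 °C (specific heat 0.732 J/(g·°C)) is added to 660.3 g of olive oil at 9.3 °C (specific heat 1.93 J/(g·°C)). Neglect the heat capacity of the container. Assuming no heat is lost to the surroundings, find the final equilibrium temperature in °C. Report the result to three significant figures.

T_f = 29.5 °C

Heat lost by quartz = heat gained by olive oil.
(387.2)(0.732)(120.3 − T) = (660.3)(1.93)(T − 9.3)
283.4304 (120.3 − T) = 1274.379 (T − 9.3)
34097 − 283.4304 T = 1274.379 T − 11852
45949 = 1557.8094 T
T = 29.50 °C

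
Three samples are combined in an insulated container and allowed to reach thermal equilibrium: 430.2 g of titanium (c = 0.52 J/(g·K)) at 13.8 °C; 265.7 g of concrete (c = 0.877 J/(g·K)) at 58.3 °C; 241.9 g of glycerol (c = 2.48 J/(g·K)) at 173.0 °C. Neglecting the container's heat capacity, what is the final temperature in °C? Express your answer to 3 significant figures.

Σ mᵢcᵢ(T − Tᵢ) = 0  ⇒  T = Σ mᵢcᵢTᵢ / Σ mᵢcᵢ
Σ mᵢcᵢ = 430.2×0.52 + 265.7×0.877 + 241.9×2.48 = 1056.6349
Σ mᵢcᵢTᵢ = 223.704×13.8 + 233.0189×58.3 + 599.912×173.0 = 120460
T = 120460 / 1056.6349 = 114.0 °C

T_f = 114 °C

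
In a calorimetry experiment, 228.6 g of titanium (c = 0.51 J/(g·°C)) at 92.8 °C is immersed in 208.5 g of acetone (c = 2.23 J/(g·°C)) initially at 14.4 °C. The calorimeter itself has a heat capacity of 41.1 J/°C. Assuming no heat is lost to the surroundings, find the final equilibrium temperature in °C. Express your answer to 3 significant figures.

Heat lost by titanium = heat gained by acetone + calorimeter.
(228.6)(0.51)(92.8 − T) = [(208.5)(2.23) + 41.1](T − 14.4)
116.586 (92.8 − T) = 506.055 (T − 14.4)
10819 − 116.586 T = 506.055 T − 7287.2
18106.2 = 622.641 T
T = 29.08 °C

T_f = 29.1 °C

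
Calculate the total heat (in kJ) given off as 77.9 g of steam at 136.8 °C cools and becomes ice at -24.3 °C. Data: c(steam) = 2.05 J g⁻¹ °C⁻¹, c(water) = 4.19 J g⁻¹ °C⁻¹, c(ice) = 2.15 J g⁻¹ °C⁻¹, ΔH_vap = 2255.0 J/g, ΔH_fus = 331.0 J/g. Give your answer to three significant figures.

q = 244 kJ

q1 (cool steam 136.8→100 °C): 77.9 × 2.05 × 36.8 = 5877 J
q2 (condense at 100 °C): 77.9 × 2255.0 = 175665 J
q3 (cool water 100→0 °C): 77.9 × 4.19 × 100.0 = 32640 J
q4 (freeze at 0 °C): 77.9 × 331.0 = 25785 J
q5 (cool ice 0→-24.3 °C): 77.9 × 2.15 × 24.3 = 4070 J
Total: 5877 + 175665 + 32640 + 25785 + 4070 = 244037 J = 244 kJ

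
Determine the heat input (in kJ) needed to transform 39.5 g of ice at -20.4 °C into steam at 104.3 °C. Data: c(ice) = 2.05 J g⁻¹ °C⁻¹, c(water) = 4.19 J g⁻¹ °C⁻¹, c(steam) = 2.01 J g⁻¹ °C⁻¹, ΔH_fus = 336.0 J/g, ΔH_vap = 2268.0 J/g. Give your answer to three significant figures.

q = 121 kJ

q1 (heat ice -20.4→0.0 °C): 39.5 × 2.05 × 20.4 = 1652 J
q2 (melt at 0 °C): 39.5 × 336.0 = 13272 J
q3 (heat water 0.0→100.0 °C): 39.5 × 4.19 × 100.0 = 16551 J
q4 (vaporize at 100 °C): 39.5 × 2268.0 = 89586 J
q5 (heat steam 100.0→104.3 °C): 39.5 × 2.01 × 4.3 = 341 J
Total: 1652 + 13272 + 16551 + 89586 + 341 = 121402 J = 121 kJ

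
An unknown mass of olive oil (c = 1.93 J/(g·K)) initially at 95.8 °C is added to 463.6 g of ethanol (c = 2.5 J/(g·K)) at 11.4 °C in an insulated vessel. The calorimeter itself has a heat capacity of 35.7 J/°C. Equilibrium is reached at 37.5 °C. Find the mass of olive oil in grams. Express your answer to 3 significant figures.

q_gained = (463.6 × 2.5 + 35.7) × (37.5 − 11.4) = 31180 J
q_lost = m × 1.93 × (95.8 − 37.5) = 112.519 m
m = 31180 / 112.519 = 277 g

m = 277 g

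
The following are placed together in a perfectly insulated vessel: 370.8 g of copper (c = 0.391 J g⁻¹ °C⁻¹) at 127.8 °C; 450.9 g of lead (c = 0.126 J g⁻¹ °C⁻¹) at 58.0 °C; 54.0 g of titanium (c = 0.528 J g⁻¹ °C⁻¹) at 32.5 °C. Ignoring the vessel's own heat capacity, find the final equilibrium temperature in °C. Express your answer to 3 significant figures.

Σ mᵢcᵢ(T − Tᵢ) = 0  ⇒  T = Σ mᵢcᵢTᵢ / Σ mᵢcᵢ
Σ mᵢcᵢ = 370.8×0.391 + 450.9×0.126 + 54.0×0.528 = 230.3082
Σ mᵢcᵢTᵢ = 144.9828×127.8 + 56.8134×58.0 + 28.512×32.5 = 22751
T = 22751 / 230.3082 = 98.79 °C

T_f = 98.8 °C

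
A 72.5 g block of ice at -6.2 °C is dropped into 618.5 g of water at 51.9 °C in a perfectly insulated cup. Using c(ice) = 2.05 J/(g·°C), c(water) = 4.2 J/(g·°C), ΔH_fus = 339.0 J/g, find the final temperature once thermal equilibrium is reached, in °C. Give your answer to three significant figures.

T_f = 37.7 °C

Heat to bring ice to 0 °C and melt it: q₁ = 72.5×2.05×6.2 + 72.5×339.0 = 25499 J
Heat the water can supply cooling to 0 °C: 618.5×4.2×51.9 = 134821 J > q₁, so all ice melts.
Energy balance: 618.5×4.2×(51.9 − T) = 25499 + 72.5×4.2×(T − 0)
2597.7(51.9 − T) = 25499 + 304.5 T
134821 − 25499 = 2902.2 T
T = 109322 / 2902.2 = 37.67 °C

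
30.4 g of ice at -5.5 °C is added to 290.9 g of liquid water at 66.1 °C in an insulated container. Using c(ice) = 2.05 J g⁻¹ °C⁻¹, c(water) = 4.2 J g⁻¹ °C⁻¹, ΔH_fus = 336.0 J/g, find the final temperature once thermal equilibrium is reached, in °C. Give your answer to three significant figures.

T_f = 52.0 °C

Heat to bring ice to 0 °C and melt it: q₁ = 30.4×2.05×5.5 + 30.4×336.0 = 10557 J
Heat the water can supply cooling to 0 °C: 290.9×4.2×66.1 = 80759.7 J > q₁, so all ice melts.
Energy balance: 290.9×4.2×(66.1 − T) = 10557 + 30.4×4.2×(T − 0)
1221.78(66.1 − T) = 10557 + 127.68 T
80759.7 − 10557 = 1349.46 T
T = 70202.7 / 1349.46 = 52.02 °C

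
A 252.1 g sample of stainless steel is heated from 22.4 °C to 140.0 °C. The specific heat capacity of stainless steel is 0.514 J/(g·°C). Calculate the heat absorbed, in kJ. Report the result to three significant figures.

q = 15.2 kJ

q = m c ΔT = 252.1 × 0.514 × (140.0 − 22.4)
q = 252.1 × 0.514 × 117.6 = 15240 J = 15.2 kJ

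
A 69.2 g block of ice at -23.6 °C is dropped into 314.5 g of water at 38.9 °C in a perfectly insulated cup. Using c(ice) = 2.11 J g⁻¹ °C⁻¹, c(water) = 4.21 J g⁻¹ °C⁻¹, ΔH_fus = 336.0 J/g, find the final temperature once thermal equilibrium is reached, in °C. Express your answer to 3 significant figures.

T_f = 15.4 °C

Heat to bring ice to 0 °C and melt it: q₁ = 69.2×2.11×23.6 + 69.2×336.0 = 26697 J
Heat the water can supply cooling to 0 °C: 314.5×4.21×38.9 = 51505.4 J > q₁, so all ice melts.
Energy balance: 314.5×4.21×(38.9 − T) = 26697 + 69.2×4.21×(T − 0)
1324.045(38.9 − T) = 26697 + 291.332 T
51505.4 − 26697 = 1615.377 T
T = 24808.4 / 1615.377 = 15.36 °C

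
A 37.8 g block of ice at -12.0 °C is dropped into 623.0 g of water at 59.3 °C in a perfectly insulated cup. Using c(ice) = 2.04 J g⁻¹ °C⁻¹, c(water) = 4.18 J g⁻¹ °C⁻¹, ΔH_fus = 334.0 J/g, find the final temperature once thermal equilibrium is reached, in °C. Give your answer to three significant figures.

T_f = 51.0 °C

Heat to bring ice to 0 °C and melt it: q₁ = 37.8×2.04×12.0 + 37.8×334.0 = 13551 J
Heat the water can supply cooling to 0 °C: 623.0×4.18×59.3 = 154426 J > q₁, so all ice melts.
Energy balance: 623.0×4.18×(59.3 − T) = 13551 + 37.8×4.18×(T − 0)
2604.14(59.3 − T) = 13551 + 158.004 T
154426 − 13551 = 2762.144 T
T = 140875 / 2762.144 = 51.00 °C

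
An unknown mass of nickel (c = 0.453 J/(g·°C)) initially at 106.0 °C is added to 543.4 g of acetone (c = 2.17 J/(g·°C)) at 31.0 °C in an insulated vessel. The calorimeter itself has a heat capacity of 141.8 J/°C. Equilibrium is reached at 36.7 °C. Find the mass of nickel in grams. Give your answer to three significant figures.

m = 240 g

q_gained = (543.4 × 2.17 + 141.8) × (36.7 − 31.0) = 7530 J
q_lost = m × 0.453 × (106.0 − 36.7) = 31.3929 m
m = 7530 / 31.3929 = 240 g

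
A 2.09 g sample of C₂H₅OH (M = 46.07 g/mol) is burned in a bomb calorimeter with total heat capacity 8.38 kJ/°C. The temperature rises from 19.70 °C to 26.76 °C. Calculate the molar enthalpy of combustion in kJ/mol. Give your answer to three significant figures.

ΔH = -1300 kJ/mol

ΔT = 26.76 − 19.70 = 7.06 °C
q_cal = C_cal × ΔT = 8.38 × 7.06 = 59.1628 kJ
n = 2.09 / 46.07 = 0.04537 mol
q_rxn = −q_cal = -59.1628 kJ
ΔH = -59.1628 / 0.04537 = -1304 kJ/mol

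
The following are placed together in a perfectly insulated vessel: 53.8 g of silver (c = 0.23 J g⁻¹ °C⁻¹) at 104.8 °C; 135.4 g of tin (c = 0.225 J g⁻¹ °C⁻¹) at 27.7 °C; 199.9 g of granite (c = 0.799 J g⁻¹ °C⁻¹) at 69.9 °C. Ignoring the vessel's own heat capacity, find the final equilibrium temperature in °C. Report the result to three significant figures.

T_f = 65.7 °C

Σ mᵢcᵢ(T − Tᵢ) = 0  ⇒  T = Σ mᵢcᵢTᵢ / Σ mᵢcᵢ
Σ mᵢcᵢ = 53.8×0.23 + 135.4×0.225 + 199.9×0.799 = 202.5591
Σ mᵢcᵢTᵢ = 12.374×104.8 + 30.465×27.7 + 159.7201×69.9 = 13305
T = 13305 / 202.5591 = 65.68 °C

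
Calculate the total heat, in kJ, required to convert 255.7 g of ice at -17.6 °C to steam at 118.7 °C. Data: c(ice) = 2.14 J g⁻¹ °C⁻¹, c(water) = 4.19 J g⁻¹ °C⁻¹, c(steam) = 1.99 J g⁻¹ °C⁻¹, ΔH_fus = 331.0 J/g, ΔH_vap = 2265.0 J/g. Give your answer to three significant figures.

q = 790 kJ

q1 (heat ice -17.6→0.0 °C): 255.7 × 2.14 × 17.6 = 9631 J
q2 (melt at 0 °C): 255.7 × 331.0 = 84637 J
q3 (heat water 0.0→100.0 °C): 255.7 × 4.19 × 100.0 = 107138 J
q4 (vaporize at 100 °C): 255.7 × 2265.0 = 579161 J
q5 (heat steam 100.0→118.7 °C): 255.7 × 1.99 × 18.7 = 9515 J
Total: 9631 + 84637 + 107138 + 579161 + 9515 = 790082 J = 790 kJ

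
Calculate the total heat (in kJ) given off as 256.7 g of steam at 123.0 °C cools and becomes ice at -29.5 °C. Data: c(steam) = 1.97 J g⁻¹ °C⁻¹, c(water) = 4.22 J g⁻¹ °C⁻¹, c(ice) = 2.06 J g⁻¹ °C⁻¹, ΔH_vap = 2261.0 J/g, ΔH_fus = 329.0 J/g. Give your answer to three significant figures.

q = 800 kJ

q1 (cool steam 123.0→100 °C): 256.7 × 1.97 × 23.0 = 11631 J
q2 (condense at 100 °C): 256.7 × 2261.0 = 580399 J
q3 (cool water 100→0 °C): 256.7 × 4.22 × 100.0 = 108327 J
q4 (freeze at 0 °C): 256.7 × 329.0 = 84454 J
q5 (cool ice 0→-29.5 °C): 256.7 × 2.06 × 29.5 = 15600 J
Total: 11631 + 580399 + 108327 + 84454 + 15600 = 800411 J = 800 kJ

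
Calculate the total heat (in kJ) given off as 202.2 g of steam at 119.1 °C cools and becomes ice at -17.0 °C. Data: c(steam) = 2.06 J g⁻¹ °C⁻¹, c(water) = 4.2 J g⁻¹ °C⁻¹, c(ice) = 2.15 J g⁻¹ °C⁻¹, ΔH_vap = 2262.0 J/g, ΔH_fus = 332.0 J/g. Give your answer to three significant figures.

q = 625 kJ

q1 (cool steam 119.1→100 °C): 202.2 × 2.06 × 19.1 = 7956 J
q2 (condense at 100 °C): 202.2 × 2262.0 = 457376 J
q3 (cool water 100→0 °C): 202.2 × 4.2 × 100.0 = 84924 J
q4 (freeze at 0 °C): 202.2 × 332.0 = 67130 J
q5 (cool ice 0→-17.0 °C): 202.2 × 2.15 × 17.0 = 7390 J
Total: 7956 + 457376 + 84924 + 67130 + 7390 = 624776 J = 625 kJ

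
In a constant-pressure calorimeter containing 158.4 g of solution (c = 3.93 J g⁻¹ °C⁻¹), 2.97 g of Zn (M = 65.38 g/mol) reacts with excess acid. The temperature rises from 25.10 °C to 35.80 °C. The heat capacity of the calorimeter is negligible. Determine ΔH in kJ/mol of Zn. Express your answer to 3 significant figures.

|ΔT| = |35.80 − 25.10| = 10.70 °C
|q_surr| = (158.4 × 3.93) × 10.70 = 622.512 × 10.70 = 6661 J
n(Zn) = 2.97 / 65.38 = 0.04543 mol
Temperature rose, so q_rxn = −|q_surr| = -6.661 kJ
ΔH = q_rxn / n = -146.6 kJ/mol

ΔH = -147 kJ/mol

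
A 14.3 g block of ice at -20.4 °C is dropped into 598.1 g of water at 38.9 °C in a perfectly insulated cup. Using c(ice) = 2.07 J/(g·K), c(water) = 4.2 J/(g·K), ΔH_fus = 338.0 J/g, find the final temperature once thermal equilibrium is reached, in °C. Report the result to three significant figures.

Heat to bring ice to 0 °C and melt it: q₁ = 14.3×2.07×20.4 + 14.3×338.0 = 5437.3 J
Heat the water can supply cooling to 0 °C: 598.1×4.2×38.9 = 97717.6 J > q₁, so all ice melts.
Energy balance: 598.1×4.2×(38.9 − T) = 5437.3 + 14.3×4.2×(T − 0)
2512.02(38.9 − T) = 5437.3 + 60.06 T
97717.6 − 5437.3 = 2572.08 T
T = 92280.3 / 2572.08 = 35.88 °C

T_f = 35.9 °C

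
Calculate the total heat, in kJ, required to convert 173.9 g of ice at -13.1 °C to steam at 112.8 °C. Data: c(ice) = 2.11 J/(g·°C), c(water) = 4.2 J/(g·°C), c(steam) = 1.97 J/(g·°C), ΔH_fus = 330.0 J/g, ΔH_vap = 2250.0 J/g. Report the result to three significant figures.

q1 (heat ice -13.1→0.0 °C): 173.9 × 2.11 × 13.1 = 4807 J
q2 (melt at 0 °C): 173.9 × 330.0 = 57387 J
q3 (heat water 0.0→100.0 °C): 173.9 × 4.2 × 100.0 = 73038 J
q4 (vaporize at 100 °C): 173.9 × 2250.0 = 391275 J
q5 (heat steam 100.0→112.8 °C): 173.9 × 1.97 × 12.8 = 4385 J
Total: 4807 + 57387 + 73038 + 391275 + 4385 = 530892 J = 531 kJ

q = 531 kJ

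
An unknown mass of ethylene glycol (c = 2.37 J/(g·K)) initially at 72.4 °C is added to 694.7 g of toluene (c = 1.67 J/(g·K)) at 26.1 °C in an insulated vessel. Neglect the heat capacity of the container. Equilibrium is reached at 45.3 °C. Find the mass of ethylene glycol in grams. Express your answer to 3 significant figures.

m = 347 g

q_gained = (694.7 × 1.67) × (45.3 − 26.1) = 22270 J
q_lost = m × 2.37 × (72.4 − 45.3) = 64.227 m
m = 22270 / 64.227 = 347 g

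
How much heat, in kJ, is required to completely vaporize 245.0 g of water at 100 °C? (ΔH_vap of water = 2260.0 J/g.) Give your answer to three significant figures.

q = 554 kJ

q = m × ΔH_vap = 245.0 × 2260.0 = 553700 J = 554 kJ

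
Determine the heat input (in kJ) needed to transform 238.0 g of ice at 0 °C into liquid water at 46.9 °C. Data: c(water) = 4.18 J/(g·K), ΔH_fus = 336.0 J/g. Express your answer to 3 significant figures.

q = 127 kJ

q1 (melt at 0 °C): 238.0 × 336.0 = 79968 J
q2 (heat water 0.0→46.9 °C): 238.0 × 4.18 × 46.9 = 46658 J
Total: 79968 + 46658 = 126626 J = 127 kJ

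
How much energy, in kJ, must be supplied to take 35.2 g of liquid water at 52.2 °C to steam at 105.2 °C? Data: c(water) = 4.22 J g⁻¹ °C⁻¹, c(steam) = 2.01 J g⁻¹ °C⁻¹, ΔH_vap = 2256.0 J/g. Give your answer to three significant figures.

q = 86.9 kJ

q1 (heat water 52.2→100.0 °C): 35.2 × 4.22 × 47.8 = 7100 J
q2 (vaporize at 100 °C): 35.2 × 2256.0 = 79411 J
q3 (heat steam 100.0→105.2 °C): 35.2 × 2.01 × 5.2 = 368 J
Total: 7100 + 79411 + 368 = 86879 J = 86.9 kJ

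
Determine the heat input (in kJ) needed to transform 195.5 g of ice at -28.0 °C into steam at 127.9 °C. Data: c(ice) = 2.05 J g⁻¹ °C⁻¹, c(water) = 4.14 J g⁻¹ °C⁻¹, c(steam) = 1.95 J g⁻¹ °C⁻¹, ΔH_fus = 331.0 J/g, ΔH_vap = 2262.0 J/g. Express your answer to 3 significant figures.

q = 610 kJ

q1 (heat ice -28.0→0.0 °C): 195.5 × 2.05 × 28.0 = 11222 J
q2 (melt at 0 °C): 195.5 × 331.0 = 64711 J
q3 (heat water 0.0→100.0 °C): 195.5 × 4.14 × 100.0 = 80937 J
q4 (vaporize at 100 °C): 195.5 × 2262.0 = 442221 J
q5 (heat steam 100.0→127.9 °C): 195.5 × 1.95 × 27.9 = 10636 J
Total: 11222 + 64711 + 80937 + 442221 + 10636 = 609727 J = 610 kJ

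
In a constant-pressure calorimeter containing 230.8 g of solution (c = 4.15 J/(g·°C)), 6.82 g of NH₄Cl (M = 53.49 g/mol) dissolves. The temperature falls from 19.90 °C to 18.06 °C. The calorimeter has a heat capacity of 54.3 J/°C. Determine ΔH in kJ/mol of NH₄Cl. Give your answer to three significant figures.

ΔH = 14.6 kJ/mol

|ΔT| = |18.06 − 19.90| = 1.84 °C
|q_surr| = (230.8 × 4.15 + 54.3) × 1.84 = 1012.12 × 1.84 = 1862 J
n(NH₄Cl) = 6.82 / 53.49 = 0.1275 mol
Temperature fell, so q_rxn = +|q_surr| = 1.862 kJ
ΔH = q_rxn / n = 14.60 kJ/mol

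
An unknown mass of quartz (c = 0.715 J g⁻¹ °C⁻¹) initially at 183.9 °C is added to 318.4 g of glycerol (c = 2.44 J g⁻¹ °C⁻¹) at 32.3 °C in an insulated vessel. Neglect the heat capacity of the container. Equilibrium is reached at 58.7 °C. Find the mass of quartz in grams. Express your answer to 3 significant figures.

q_gained = (318.4 × 2.44) × (58.7 − 32.3) = 20510 J
q_lost = m × 0.715 × (183.9 − 58.7) = 89.518 m
m = 20510 / 89.518 = 229 g

m = 229 g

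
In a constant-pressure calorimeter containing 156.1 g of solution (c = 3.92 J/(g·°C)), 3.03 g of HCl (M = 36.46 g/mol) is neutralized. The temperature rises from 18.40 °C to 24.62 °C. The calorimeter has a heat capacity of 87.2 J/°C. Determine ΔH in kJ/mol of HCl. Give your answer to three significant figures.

|ΔT| = |24.62 − 18.40| = 6.22 °C
|q_surr| = (156.1 × 3.92 + 87.2) × 6.22 = 699.112 × 6.22 = 4348 J
n(HCl) = 3.03 / 36.46 = 0.08310 mol
Temperature rose, so q_rxn = −|q_surr| = -4.348 kJ
ΔH = q_rxn / n = -52.32 kJ/mol

ΔH = -52.3 kJ/mol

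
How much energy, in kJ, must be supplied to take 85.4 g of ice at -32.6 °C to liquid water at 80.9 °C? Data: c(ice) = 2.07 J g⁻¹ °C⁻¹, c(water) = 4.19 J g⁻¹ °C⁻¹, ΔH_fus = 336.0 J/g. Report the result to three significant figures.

q1 (heat ice -32.6→0.0 °C): 85.4 × 2.07 × 32.6 = 5763 J
q2 (melt at 0 °C): 85.4 × 336.0 = 28694 J
q3 (heat water 0.0→80.9 °C): 85.4 × 4.19 × 80.9 = 28948 J
Total: 5763 + 28694 + 28948 = 63405 J = 63.4 kJ

q = 63.4 kJ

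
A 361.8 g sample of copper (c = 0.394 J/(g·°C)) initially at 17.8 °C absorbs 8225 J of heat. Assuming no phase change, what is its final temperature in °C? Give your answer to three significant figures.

ΔT = q / (m c) = 8225 / (361.8 × 0.394) = 57.70 °C
T_f = 17.8 + 57.70 = 75.50 °C

T_f = 75.5 °C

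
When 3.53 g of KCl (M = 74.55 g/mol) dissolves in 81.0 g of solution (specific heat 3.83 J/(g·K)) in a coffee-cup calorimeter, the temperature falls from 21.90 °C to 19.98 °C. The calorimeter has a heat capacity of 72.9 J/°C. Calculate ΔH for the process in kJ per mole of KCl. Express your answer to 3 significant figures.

ΔH = 15.5 kJ/mol

|ΔT| = |19.98 − 21.90| = 1.92 °C
|q_surr| = (81.0 × 3.83 + 72.9) × 1.92 = 383.13 × 1.92 = 735.6 J
n(KCl) = 3.53 / 74.55 = 0.04735 mol
Temperature fell, so q_rxn = +|q_surr| = 0.7356 kJ
ΔH = q_rxn / n = 15.54 kJ/mol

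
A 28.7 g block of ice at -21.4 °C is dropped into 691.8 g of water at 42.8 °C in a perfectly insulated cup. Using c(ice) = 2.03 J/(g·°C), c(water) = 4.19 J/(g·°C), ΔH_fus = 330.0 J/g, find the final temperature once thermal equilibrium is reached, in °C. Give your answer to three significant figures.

T_f = 37.5 °C

Heat to bring ice to 0 °C and melt it: q₁ = 28.7×2.03×21.4 + 28.7×330.0 = 10718 J
Heat the water can supply cooling to 0 °C: 691.8×4.19×42.8 = 124062 J > q₁, so all ice melts.
Energy balance: 691.8×4.19×(42.8 − T) = 10718 + 28.7×4.19×(T − 0)
2898.642(42.8 − T) = 10718 + 120.253 T
124062 − 10718 = 3018.895 T
T = 113344 / 3018.895 = 37.54 °C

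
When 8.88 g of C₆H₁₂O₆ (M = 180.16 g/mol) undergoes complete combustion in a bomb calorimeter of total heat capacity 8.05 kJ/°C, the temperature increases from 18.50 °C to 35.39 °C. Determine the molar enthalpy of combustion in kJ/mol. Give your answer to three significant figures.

ΔT = 35.39 − 18.50 = 16.89 °C
q_cal = C_cal × ΔT = 8.05 × 16.89 = 135.9645 kJ
n = 8.88 / 180.16 = 0.04929 mol
q_rxn = −q_cal = -135.9645 kJ
ΔH = -135.9645 / 0.04929 = -2758 kJ/mol

ΔH = -2760 kJ/mol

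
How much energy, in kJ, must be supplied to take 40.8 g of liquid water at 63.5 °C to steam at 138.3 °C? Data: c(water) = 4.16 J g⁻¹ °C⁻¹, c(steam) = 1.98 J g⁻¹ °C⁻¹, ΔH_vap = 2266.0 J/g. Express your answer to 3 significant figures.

q = 102 kJ

q1 (heat water 63.5→100.0 °C): 40.8 × 4.16 × 36.5 = 6195 J
q2 (vaporize at 100 °C): 40.8 × 2266.0 = 92453 J
q3 (heat steam 100.0→138.3 °C): 40.8 × 1.98 × 38.3 = 3094 J
Total: 6195 + 92453 + 3094 = 101742 J = 102 kJ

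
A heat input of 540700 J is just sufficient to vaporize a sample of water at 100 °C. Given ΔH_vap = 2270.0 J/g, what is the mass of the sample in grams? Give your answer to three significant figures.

m = q / ΔH_vap = 540700 J / 2270.0 J/g = 238 g

m = 238 g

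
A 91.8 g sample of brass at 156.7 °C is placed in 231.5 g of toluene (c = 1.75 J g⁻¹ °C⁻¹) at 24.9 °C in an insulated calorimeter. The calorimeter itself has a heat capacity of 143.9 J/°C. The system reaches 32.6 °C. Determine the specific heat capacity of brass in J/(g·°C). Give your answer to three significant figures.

q_gained = (231.5 × 1.75 + 143.9) × (32.6 − 24.9) = 4227 J
q_lost = 91.8 × c × (156.7 − 32.6) = 11392.38 c
Set equal: c = 4227 / 11392.38 = 0.371 J/(g·°C)

c = 0.371 J/(g·°C)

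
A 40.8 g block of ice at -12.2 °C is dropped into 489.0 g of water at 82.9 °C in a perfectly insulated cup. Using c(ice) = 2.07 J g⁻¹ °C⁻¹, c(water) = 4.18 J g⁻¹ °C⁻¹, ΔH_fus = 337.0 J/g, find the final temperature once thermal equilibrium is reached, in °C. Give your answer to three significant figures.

Heat to bring ice to 0 °C and melt it: q₁ = 40.8×2.07×12.2 + 40.8×337.0 = 14780 J
Heat the water can supply cooling to 0 °C: 489.0×4.18×82.9 = 169449 J > q₁, so all ice melts.
Energy balance: 489.0×4.18×(82.9 − T) = 14780 + 40.8×4.18×(T − 0)
2044.02(82.9 − T) = 14780 + 170.544 T
169449 − 14780 = 2214.564 T
T = 154669 / 2214.564 = 69.84 °C

T_f = 69.8 °C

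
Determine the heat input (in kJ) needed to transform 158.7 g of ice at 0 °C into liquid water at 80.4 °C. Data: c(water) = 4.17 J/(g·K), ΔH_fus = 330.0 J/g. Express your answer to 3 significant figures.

q1 (melt at 0 °C): 158.7 × 330.0 = 52371 J
q2 (heat water 0.0→80.4 °C): 158.7 × 4.17 × 80.4 = 53207 J
Total: 52371 + 53207 = 105578 J = 106 kJ

q = 106 kJ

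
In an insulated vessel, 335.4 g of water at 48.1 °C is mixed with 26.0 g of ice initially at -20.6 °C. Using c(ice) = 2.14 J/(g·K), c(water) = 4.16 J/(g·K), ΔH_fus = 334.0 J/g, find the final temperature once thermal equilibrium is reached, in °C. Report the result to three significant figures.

T_f = 38.1 °C

Heat to bring ice to 0 °C and melt it: q₁ = 26.0×2.14×20.6 + 26.0×334.0 = 9830.2 J
Heat the water can supply cooling to 0 °C: 335.4×4.16×48.1 = 67112.2 J > q₁, so all ice melts.
Energy balance: 335.4×4.16×(48.1 − T) = 9830.2 + 26.0×4.16×(T − 0)
1395.264(48.1 − T) = 9830.2 + 108.16 T
67112.2 − 9830.2 = 1503.424 T
T = 57282.0 / 1503.424 = 38.10 °C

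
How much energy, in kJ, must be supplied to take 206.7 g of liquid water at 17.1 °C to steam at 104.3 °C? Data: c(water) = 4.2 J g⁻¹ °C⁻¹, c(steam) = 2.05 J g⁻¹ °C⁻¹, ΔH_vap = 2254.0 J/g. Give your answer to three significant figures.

q1 (heat water 17.1→100.0 °C): 206.7 × 4.2 × 82.9 = 71969 J
q2 (vaporize at 100 °C): 206.7 × 2254.0 = 465902 J
q3 (heat steam 100.0→104.3 °C): 206.7 × 2.05 × 4.3 = 1822 J
Total: 71969 + 465902 + 1822 = 539693 J = 540 kJ

q = 540 kJ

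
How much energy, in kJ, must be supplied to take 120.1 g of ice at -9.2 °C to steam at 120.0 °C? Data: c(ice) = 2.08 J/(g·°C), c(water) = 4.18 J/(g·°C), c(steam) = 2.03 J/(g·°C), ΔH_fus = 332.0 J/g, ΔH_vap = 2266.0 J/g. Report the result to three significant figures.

q = 369 kJ

q1 (heat ice -9.2→0.0 °C): 120.1 × 2.08 × 9.2 = 2298 J
q2 (melt at 0 °C): 120.1 × 332.0 = 39873 J
q3 (heat water 0.0→100.0 °C): 120.1 × 4.18 × 100.0 = 50202 J
q4 (vaporize at 100 °C): 120.1 × 2266.0 = 272147 J
q5 (heat steam 100.0→120.0 °C): 120.1 × 2.03 × 20.0 = 4876 J
Total: 2298 + 39873 + 50202 + 272147 + 4876 = 369396 J = 369 kJ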